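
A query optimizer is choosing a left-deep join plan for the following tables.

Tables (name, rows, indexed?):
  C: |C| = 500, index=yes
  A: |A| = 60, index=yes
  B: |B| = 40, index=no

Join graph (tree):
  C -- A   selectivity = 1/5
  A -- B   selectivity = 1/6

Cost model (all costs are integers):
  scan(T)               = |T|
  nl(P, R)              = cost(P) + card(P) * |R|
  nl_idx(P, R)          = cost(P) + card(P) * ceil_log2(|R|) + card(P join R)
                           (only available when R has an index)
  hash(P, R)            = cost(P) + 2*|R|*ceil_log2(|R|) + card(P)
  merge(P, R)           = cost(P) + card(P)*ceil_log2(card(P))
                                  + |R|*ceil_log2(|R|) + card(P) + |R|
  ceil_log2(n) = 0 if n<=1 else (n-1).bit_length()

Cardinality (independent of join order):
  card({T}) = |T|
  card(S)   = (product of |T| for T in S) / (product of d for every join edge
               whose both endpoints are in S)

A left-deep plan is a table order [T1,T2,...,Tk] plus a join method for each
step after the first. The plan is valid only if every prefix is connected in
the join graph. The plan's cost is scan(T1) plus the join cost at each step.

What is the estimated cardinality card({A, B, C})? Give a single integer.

40000

Tables in S: A(60), B(40), C(500)
Edges inside S: C-A(d=5), A-B(d=6)
numerator = 60 * 40 * 500 = 1200000
denominator = 5 * 6 = 30
card(S) = 1200000 / 30 = 40000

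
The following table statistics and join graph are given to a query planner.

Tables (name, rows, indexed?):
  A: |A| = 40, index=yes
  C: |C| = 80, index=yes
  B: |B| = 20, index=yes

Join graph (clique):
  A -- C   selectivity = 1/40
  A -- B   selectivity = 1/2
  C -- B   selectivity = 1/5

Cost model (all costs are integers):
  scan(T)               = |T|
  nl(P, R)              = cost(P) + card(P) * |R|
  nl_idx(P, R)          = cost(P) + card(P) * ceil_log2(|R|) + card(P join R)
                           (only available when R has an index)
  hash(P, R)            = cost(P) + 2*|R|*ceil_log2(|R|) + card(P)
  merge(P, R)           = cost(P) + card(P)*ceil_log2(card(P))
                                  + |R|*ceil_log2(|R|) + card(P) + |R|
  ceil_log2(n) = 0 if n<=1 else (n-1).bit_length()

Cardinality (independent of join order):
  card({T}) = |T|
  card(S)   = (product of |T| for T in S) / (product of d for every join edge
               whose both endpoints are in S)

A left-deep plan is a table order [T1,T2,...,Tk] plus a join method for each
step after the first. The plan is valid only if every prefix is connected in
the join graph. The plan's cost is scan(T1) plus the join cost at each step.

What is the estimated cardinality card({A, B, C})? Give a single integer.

Tables in S: A(40), B(20), C(80)
Edges inside S: A-C(d=40), A-B(d=2), C-B(d=5)
numerator = 40 * 20 * 80 = 64000
denominator = 40 * 2 * 5 = 400
card(S) = 64000 / 400 = 160

160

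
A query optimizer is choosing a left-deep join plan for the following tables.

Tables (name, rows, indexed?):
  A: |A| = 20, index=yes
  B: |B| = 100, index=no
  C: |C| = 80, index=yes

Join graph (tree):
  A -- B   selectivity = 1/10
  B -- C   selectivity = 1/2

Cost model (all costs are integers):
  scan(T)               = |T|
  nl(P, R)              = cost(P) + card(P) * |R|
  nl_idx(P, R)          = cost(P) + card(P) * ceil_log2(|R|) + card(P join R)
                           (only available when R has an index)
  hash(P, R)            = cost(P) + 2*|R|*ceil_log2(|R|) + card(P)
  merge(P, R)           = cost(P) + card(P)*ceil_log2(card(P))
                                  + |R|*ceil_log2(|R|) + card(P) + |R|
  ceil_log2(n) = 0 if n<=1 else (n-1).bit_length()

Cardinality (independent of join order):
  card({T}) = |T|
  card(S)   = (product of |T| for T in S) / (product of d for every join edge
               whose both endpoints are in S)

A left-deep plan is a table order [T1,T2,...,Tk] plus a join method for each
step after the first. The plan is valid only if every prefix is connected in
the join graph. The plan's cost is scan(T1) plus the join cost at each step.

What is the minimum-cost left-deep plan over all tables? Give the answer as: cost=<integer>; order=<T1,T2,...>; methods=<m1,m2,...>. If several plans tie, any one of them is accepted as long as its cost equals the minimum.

cost=1720; order=B,A,C; methods=hash,hash

Selinger DP (subsets sized 1..n):
  {A}: scan cost=20, card=20
  {B}: scan cost=100, card=100
  {C}: scan cost=80, card=80
  {AB}: card=200; try (A,hash)→400, (A,nl_idx)→800, (B,merge)→940, (A,merge)→1020, (B,hash)→1440, (B,nl)→2020 …(+1); best=400 via (A,hash)
  {BC}: card=4000; try (C,hash)→1320, (B,merge)→1520, (C,merge)→1540, (B,hash)→1560, (C,nl_idx)→4800, (B,nl)→8080 …(+1); best=1320 via (C,hash)
  {ABC}: card=8000; try (C,hash)→1720, (C,merge)→2840, (A,hash)→5520, (C,nl_idx)→9800, (C,nl)→16400, (A,nl_idx)→29320 …(+2); best=1720 via (C,hash)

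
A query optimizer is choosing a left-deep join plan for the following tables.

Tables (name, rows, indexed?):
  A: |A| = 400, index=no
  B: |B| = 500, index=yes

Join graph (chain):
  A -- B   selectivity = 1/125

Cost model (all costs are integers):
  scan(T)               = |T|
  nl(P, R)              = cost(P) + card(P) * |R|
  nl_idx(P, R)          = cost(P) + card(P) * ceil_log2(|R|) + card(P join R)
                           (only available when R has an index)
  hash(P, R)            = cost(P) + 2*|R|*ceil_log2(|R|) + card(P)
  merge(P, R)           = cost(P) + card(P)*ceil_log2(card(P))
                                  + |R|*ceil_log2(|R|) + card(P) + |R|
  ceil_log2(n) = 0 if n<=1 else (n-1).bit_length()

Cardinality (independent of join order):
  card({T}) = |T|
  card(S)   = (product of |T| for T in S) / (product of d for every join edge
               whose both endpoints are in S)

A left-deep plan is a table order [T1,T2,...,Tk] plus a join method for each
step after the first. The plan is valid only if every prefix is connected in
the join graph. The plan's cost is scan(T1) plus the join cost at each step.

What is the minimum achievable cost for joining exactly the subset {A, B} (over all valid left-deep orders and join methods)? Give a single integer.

5600

Selinger DP over subsets of {A,B}:
  {A}: scan cost=400, card=400
  {B}: scan cost=500, card=500
  {AB}: card=1600; try (B,nl_idx)→5600, (A,hash)→8200, (B,merge)→9400, (A,merge)→9500, (B,hash)→9800, (B,nl)→200400 …(+1); best=5600 via (B,nl_idx)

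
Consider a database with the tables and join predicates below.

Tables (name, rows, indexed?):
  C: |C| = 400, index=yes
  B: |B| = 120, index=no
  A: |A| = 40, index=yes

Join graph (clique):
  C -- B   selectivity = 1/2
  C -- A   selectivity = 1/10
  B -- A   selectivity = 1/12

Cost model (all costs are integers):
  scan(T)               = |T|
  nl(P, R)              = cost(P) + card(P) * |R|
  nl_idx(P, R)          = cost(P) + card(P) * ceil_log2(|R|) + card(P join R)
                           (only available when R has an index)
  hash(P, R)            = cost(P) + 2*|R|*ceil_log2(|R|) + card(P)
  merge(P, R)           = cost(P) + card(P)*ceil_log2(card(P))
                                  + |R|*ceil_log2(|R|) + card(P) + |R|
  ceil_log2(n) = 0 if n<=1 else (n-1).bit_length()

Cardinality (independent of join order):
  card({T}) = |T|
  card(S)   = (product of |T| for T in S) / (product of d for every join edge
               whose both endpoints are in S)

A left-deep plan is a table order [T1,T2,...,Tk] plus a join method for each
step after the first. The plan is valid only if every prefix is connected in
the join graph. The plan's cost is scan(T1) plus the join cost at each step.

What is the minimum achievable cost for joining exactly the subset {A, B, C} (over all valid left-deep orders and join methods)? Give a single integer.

Selinger DP over subsets of {A,B,C}:
  {C}: scan cost=400, card=400
  {B}: scan cost=120, card=120
  {A}: scan cost=40, card=40
  {BC}: card=24000; try (B,hash)→2480, (C,merge)→5080, (B,merge)→5360, (C,hash)→7440, (C,nl_idx)→25200, (C,nl)→48120 …(+1); best=2480 via (B,hash)
  {AC}: card=1600; try (A,hash)→1280, (C,nl_idx)→2000, (C,merge)→4320, (A,nl_idx)→4400, (A,merge)→4680, (C,hash)→7280 …(+2); best=1280 via (A,hash)
  {AB}: card=400; try (A,hash)→720, (A,nl_idx)→1240, (B,merge)→1280, (A,merge)→1360, (B,hash)→1760, (B,nl)→4840 …(+1); best=720 via (A,hash)
  {ABC}: card=8000; try (B,hash)→4560, (C,hash)→8320, (C,merge)→8720, (C,nl_idx)→12320, (B,merge)→21440, (A,hash)→26960 …(+5); best=4560 via (B,hash)

4560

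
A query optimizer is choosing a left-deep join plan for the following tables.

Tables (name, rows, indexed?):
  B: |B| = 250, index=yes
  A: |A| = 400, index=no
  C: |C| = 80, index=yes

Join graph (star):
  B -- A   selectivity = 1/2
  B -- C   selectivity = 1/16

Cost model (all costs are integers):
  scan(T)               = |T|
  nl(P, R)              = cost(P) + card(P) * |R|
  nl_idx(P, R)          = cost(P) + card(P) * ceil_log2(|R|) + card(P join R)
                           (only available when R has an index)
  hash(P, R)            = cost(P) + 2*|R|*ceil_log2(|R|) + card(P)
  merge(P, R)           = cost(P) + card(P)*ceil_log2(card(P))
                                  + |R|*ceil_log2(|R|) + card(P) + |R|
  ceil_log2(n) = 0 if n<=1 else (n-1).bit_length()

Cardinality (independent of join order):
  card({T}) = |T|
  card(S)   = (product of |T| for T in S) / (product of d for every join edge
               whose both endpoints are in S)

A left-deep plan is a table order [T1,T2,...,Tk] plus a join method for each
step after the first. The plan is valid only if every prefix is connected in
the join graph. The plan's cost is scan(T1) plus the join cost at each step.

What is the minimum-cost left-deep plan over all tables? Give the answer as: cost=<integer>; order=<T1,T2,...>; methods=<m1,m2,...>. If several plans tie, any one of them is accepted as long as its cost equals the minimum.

Selinger DP (subsets sized 1..n):
  {B}: scan cost=250, card=250
  {A}: scan cost=400, card=400
  {C}: scan cost=80, card=80
  {AB}: card=50000; try (B,hash)→4800, (A,merge)→6500, (B,merge)→6650, (A,hash)→7700, (B,nl_idx)→53600, (A,nl)→100250 …(+1); best=4800 via (B,hash)
  {BC}: card=1250; try (C,hash)→1620, (B,nl_idx)→1970, (B,merge)→2970, (C,merge)→3140, (C,nl_idx)→3250, (B,hash)→4160 …(+2); best=1620 via (C,hash)
  {ABC}: card=250000; try (A,hash)→10070, (A,merge)→20620, (C,hash)→55920, (A,nl)→501620, (C,nl_idx)→604800, (C,merge)→855440 …(+1); best=10070 via (A,hash)

cost=10070; order=B,C,A; methods=hash,hash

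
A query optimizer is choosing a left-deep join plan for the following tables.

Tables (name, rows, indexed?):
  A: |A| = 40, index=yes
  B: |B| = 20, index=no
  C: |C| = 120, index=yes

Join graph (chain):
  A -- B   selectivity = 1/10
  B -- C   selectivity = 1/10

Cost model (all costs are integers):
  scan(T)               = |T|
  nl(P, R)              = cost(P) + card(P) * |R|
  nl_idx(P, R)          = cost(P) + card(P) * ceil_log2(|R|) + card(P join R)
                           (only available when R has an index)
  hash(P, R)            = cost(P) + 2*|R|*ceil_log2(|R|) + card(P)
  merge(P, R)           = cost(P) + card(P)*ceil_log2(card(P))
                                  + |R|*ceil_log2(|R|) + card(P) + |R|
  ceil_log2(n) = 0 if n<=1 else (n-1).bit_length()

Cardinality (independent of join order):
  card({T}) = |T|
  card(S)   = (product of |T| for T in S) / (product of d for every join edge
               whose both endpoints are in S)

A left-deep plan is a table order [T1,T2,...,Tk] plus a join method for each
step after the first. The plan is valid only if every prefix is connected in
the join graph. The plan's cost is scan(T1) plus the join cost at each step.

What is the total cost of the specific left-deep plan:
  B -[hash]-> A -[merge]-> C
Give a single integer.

step 1: scan B: cost=20, card=20
step 2: join A via hash
    card(P join A) = 20*40/(10) = 80
    cost = 20 + 2*40*6 + 20 = 520
step 3: join C via merge
    card(P join C) = 80*120/(10) = 960
    cost = 520 + 80*7 + 120*7 + 80 + 120 = 2120

2120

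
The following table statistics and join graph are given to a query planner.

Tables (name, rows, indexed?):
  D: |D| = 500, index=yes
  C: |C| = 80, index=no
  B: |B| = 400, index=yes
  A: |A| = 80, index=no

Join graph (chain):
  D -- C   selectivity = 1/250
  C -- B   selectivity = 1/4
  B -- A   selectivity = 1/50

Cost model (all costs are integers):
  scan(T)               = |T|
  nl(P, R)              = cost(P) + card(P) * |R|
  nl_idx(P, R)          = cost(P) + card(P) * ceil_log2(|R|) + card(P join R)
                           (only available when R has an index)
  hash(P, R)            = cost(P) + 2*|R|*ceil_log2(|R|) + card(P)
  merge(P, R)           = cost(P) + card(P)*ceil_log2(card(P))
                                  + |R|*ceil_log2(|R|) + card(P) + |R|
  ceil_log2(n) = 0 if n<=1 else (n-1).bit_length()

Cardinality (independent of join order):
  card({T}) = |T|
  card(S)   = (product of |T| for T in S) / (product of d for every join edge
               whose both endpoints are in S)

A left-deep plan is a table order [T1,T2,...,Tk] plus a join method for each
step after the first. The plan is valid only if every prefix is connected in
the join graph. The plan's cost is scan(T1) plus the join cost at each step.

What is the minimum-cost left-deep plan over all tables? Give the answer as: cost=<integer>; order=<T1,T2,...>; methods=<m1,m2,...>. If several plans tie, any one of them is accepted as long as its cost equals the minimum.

Selinger DP (subsets sized 1..n):
  {D}: scan cost=500, card=500
  {C}: scan cost=80, card=80
  {B}: scan cost=400, card=400
  {A}: scan cost=80, card=80
  {CD}: card=160; try (D,nl_idx)→960, (C,hash)→2120, (D,merge)→5720, (C,merge)→6140, (D,hash)→9160, (D,nl)→40080 …(+1); best=960 via (D,nl_idx)
  {BC}: card=8000; try (C,hash)→1920, (B,merge)→4720, (C,merge)→5040, (B,hash)→7360, (B,nl_idx)→8800, (B,nl)→32080 …(+1); best=1920 via (C,hash)
  {AB}: card=640; try (B,nl_idx)→1440, (A,hash)→1920, (B,merge)→4720, (A,merge)→5040, (B,hash)→7360, (B,nl)→32080 …(+1); best=1440 via (B,nl_idx)
  {BCD}: card=16000; try (B,merge)→6400, (B,hash)→8320, (B,nl_idx)→18400, (D,hash)→18920, (B,nl)→64960, (D,nl_idx)→89920 …(+2); best=6400 via (B,merge)
  {ABC}: card=12800; try (C,hash)→3200, (C,merge)→9120, (A,hash)→11040, (C,nl)→52640, (A,merge)→114560, (A,nl)→641920; best=3200 via (C,hash)
  {ABCD}: card=25600; try (A,hash)→23520, (D,hash)→25000, (D,nl_idx)→144000, (D,merge)→200200, (A,merge)→247040, (A,nl)→1286400 …(+1); best=23520 via (A,hash)

cost=23520; order=C,D,B,A; methods=nl_idx,merge,hash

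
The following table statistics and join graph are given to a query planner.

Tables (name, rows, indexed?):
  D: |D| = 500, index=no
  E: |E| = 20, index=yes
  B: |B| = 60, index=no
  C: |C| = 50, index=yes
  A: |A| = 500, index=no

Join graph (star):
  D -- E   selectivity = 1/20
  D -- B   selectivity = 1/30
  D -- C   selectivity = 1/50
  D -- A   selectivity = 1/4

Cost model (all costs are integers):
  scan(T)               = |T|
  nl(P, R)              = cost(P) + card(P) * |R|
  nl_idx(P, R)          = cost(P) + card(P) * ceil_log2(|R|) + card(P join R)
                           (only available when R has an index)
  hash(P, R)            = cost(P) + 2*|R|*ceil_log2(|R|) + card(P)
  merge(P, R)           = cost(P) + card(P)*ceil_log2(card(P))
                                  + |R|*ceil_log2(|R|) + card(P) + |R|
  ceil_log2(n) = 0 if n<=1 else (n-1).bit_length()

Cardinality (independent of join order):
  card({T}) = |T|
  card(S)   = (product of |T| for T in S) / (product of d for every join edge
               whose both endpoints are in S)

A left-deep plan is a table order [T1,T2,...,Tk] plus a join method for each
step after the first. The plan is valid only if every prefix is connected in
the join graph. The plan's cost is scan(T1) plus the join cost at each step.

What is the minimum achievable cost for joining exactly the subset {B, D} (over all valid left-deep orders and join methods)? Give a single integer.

1720

Selinger DP over subsets of {B,D}:
  {D}: scan cost=500, card=500
  {B}: scan cost=60, card=60
  {BD}: card=1000; try (B,hash)→1720, (D,merge)→5480, (B,merge)→5920, (D,hash)→9120, (D,nl)→30060, (B,nl)→30500; best=1720 via (B,hash)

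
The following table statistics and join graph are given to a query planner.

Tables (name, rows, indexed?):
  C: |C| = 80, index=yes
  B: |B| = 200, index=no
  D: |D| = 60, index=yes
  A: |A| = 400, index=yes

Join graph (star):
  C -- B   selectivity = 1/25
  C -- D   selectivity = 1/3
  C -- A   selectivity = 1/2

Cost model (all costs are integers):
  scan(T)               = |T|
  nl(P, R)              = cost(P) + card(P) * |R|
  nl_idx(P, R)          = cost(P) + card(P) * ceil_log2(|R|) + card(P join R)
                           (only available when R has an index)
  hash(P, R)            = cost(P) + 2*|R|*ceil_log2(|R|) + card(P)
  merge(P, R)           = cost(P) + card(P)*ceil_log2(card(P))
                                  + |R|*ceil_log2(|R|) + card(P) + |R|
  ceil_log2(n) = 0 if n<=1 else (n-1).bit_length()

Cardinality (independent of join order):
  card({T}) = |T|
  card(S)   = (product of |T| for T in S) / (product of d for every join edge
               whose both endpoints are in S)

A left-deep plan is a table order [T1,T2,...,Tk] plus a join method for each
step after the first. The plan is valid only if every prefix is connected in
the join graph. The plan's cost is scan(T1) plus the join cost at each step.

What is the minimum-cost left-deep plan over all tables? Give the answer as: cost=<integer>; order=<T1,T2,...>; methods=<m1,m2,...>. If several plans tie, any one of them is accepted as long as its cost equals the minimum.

Selinger DP (subsets sized 1..n):
  {C}: scan cost=80, card=80
  {B}: scan cost=200, card=200
  {D}: scan cost=60, card=60
  {A}: scan cost=400, card=400
  {BC}: card=640; try (C,hash)→1520, (C,nl_idx)→2240, (B,merge)→2520, (C,merge)→2640, (B,hash)→3360, (B,nl)→16080 …(+1); best=1520 via (C,hash)
  {CD}: card=1600; try (D,hash)→880, (C,merge)→1120, (D,merge)→1140, (C,hash)→1240, (C,nl_idx)→2080, (D,nl_idx)→2160 …(+2); best=880 via (D,hash)
  {AC}: card=16000; try (C,hash)→1920, (A,merge)→4720, (C,merge)→5040, (A,hash)→7360, (A,nl_idx)→16800, (C,nl_idx)→19200 …(+2); best=1920 via (C,hash)
  {BCD}: card=12800; try (D,hash)→2880, (B,hash)→5680, (D,merge)→8980, (D,nl_idx)→18160, (B,merge)→21880, (D,nl)→39920 …(+1); best=2880 via (D,hash)
  {ABC}: card=128000; try (A,hash)→9360, (A,merge)→12560, (B,hash)→21120, (A,nl_idx)→135280, (B,merge)→243720, (A,nl)→257520 …(+1); best=9360 via (A,hash)
  {ACD}: card=320000; try (A,hash)→9680, (D,hash)→18640, (A,merge)→24080, (D,merge)→242340, (A,nl_idx)→335280, (D,nl_idx)→417920 …(+2); best=9680 via (A,hash)
  {ABCD}: card=2560000; try (A,hash)→22880, (D,hash)→138080, (A,merge)→198880, (B,hash)→332880, (D,merge)→2313780, (A,nl_idx)→2678080 …(+5); best=22880 via (A,hash)

cost=22880; order=B,C,D,A; methods=hash,hash,hash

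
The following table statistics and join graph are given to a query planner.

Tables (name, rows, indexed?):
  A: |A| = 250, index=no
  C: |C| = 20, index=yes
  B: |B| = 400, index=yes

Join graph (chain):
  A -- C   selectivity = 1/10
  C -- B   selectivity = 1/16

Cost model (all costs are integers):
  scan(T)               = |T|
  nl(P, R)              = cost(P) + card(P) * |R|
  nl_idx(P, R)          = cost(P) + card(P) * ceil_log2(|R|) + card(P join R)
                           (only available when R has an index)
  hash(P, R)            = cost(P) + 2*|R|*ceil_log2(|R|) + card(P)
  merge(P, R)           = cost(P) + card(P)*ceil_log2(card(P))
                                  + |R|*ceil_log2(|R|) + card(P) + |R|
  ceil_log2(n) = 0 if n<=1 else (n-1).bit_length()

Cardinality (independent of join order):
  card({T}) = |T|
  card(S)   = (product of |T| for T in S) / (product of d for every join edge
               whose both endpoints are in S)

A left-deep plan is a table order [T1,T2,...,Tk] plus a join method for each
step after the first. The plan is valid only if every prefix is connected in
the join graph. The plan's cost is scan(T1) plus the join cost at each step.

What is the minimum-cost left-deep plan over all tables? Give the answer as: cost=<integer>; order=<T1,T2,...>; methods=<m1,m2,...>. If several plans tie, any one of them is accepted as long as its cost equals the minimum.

cost=5200; order=C,B,A; methods=nl_idx,hash

Selinger DP (subsets sized 1..n):
  {A}: scan cost=250, card=250
  {C}: scan cost=20, card=20
  {B}: scan cost=400, card=400
  {AC}: card=500; try (C,hash)→700, (C,nl_idx)→2000, (A,merge)→2390, (C,merge)→2620, (A,hash)→4040, (A,nl)→5020 …(+1); best=700 via (C,hash)
  {BC}: card=500; try (B,nl_idx)→700, (C,hash)→1000, (C,nl_idx)→2900, (B,merge)→4140, (C,merge)→4520, (B,hash)→7240 …(+2); best=700 via (B,nl_idx)
  {ABC}: card=12500; try (A,hash)→5200, (A,merge)→7950, (B,hash)→8400, (B,merge)→9700, (B,nl_idx)→17700, (A,nl)→125700 …(+1); best=5200 via (A,hash)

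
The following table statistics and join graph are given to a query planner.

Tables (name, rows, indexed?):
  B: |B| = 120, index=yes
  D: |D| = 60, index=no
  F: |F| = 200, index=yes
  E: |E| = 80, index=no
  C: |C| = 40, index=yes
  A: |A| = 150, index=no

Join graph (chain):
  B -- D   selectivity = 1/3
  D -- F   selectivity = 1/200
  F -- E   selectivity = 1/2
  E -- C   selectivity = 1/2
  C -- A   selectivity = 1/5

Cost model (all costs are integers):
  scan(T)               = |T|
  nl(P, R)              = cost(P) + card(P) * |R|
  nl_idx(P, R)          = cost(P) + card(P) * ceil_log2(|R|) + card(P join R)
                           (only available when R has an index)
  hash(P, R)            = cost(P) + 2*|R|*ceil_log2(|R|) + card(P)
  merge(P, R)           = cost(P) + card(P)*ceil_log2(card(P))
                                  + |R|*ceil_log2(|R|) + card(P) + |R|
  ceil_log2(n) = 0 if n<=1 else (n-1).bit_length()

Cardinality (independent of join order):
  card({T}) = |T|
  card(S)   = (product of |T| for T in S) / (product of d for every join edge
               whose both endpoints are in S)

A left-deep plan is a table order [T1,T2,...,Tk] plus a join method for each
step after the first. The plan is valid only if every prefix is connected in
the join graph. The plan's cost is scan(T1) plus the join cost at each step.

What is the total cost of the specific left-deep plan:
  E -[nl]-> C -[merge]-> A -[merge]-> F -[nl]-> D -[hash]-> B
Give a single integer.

step 1: scan E: cost=80, card=80
step 2: join C via nl
    card(P join C) = 80*40/(2) = 1600
    cost = 80 + 80*40 = 3280
step 3: join A via merge
    card(P join A) = 1600*150/(5) = 48000
    cost = 3280 + 1600*11 + 150*8 + 1600 + 150 = 23830
step 4: join F via merge
    card(P join F) = 48000*200/(2) = 4800000
    cost = 23830 + 48000*16 + 200*8 + 48000 + 200 = 841630
step 5: join D via nl
    card(P join D) = 4800000*60/(200) = 1440000
    cost = 841630 + 4800000*60 = 288841630
step 6: join B via hash
    card(P join B) = 1440000*120/(3) = 57600000
    cost = 288841630 + 2*120*7 + 1440000 = 290283310

290283310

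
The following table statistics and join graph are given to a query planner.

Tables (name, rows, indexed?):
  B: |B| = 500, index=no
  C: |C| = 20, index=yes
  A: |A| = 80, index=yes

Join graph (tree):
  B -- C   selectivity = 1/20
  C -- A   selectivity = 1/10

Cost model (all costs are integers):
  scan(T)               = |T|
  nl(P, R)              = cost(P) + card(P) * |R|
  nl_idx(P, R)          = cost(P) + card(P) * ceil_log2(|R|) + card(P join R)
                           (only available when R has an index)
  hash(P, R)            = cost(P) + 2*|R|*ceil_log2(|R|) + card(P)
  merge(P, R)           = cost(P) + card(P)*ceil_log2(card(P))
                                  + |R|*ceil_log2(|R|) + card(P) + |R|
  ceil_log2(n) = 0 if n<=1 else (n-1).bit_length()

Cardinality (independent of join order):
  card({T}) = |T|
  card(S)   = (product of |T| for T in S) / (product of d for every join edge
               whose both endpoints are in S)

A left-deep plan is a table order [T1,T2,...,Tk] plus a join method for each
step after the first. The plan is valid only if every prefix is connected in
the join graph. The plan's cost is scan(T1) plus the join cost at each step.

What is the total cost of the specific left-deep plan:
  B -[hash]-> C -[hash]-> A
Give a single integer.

step 1: scan B: cost=500, card=500
step 2: join C via hash
    card(P join C) = 500*20/(20) = 500
    cost = 500 + 2*20*5 + 500 = 1200
step 3: join A via hash
    card(P join A) = 500*80/(10) = 4000
    cost = 1200 + 2*80*7 + 500 = 2820

2820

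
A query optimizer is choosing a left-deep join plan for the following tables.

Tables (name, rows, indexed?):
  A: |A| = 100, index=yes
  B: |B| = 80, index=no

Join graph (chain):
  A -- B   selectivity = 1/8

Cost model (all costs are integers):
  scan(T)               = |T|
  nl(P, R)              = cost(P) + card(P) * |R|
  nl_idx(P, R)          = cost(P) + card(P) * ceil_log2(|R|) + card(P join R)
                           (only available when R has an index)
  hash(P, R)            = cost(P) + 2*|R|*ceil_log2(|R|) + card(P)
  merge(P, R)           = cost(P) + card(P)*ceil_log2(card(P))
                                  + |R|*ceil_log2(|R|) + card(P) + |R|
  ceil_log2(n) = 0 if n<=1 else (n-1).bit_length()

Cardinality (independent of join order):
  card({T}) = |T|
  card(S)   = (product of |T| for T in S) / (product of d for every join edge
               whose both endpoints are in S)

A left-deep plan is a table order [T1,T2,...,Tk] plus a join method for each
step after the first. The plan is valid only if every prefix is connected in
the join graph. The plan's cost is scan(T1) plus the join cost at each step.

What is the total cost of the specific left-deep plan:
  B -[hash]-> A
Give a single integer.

1560

step 1: scan B: cost=80, card=80
step 2: join A via hash
    card(P join A) = 80*100/(8) = 1000
    cost = 80 + 2*100*7 + 80 = 1560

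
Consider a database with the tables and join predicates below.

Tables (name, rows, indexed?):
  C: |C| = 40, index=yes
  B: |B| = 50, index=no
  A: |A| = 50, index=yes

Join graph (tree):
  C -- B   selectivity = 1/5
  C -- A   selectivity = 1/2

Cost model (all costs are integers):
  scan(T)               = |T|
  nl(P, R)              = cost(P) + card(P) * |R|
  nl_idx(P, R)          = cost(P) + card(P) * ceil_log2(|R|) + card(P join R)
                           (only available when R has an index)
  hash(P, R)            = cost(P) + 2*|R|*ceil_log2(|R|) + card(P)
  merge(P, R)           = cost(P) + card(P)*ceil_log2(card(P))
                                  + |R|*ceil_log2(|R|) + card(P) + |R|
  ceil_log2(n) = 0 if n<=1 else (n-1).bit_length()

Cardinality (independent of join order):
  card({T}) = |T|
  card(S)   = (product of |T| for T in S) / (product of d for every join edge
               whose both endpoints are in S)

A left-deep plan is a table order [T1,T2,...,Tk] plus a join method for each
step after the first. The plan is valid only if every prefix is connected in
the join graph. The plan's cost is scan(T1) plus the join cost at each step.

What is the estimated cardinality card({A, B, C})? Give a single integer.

10000

Tables in S: A(50), B(50), C(40)
Edges inside S: C-B(d=5), C-A(d=2)
numerator = 50 * 50 * 40 = 100000
denominator = 5 * 2 = 10
card(S) = 100000 / 10 = 10000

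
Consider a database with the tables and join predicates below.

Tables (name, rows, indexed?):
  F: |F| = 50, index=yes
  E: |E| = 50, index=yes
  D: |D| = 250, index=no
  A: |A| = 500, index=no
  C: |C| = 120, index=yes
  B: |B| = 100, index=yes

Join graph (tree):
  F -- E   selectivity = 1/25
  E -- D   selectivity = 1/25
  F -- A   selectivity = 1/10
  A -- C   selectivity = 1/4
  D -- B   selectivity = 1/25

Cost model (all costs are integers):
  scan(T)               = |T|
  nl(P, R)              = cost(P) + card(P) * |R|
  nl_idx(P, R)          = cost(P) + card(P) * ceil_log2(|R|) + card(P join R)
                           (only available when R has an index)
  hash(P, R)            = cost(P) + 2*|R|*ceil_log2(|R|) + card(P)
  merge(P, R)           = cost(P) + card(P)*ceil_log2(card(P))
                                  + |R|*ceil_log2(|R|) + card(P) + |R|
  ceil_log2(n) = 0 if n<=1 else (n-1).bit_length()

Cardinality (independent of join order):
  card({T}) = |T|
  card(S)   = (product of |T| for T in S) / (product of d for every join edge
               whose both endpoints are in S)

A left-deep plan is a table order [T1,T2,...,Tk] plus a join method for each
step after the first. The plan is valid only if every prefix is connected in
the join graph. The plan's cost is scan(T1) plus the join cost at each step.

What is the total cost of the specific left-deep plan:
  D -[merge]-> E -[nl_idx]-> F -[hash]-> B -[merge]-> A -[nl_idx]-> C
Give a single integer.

step 1: scan D: cost=250, card=250
step 2: join E via merge
    card(P join E) = 250*50/(25) = 500
    cost = 250 + 250*8 + 50*6 + 250 + 50 = 2850
step 3: join F via nl_idx
    card(P join F) = 500*50/(25) = 1000
    cost = 2850 + 500*6 + 1000 = 6850
step 4: join B via hash
    card(P join B) = 1000*100/(25) = 4000
    cost = 6850 + 2*100*7 + 1000 = 9250
step 5: join A via merge
    card(P join A) = 4000*500/(10) = 200000
    cost = 9250 + 4000*12 + 500*9 + 4000 + 500 = 66250
step 6: join C via nl_idx
    card(P join C) = 200000*120/(4) = 6000000
    cost = 66250 + 200000*7 + 6000000 = 7466250

7466250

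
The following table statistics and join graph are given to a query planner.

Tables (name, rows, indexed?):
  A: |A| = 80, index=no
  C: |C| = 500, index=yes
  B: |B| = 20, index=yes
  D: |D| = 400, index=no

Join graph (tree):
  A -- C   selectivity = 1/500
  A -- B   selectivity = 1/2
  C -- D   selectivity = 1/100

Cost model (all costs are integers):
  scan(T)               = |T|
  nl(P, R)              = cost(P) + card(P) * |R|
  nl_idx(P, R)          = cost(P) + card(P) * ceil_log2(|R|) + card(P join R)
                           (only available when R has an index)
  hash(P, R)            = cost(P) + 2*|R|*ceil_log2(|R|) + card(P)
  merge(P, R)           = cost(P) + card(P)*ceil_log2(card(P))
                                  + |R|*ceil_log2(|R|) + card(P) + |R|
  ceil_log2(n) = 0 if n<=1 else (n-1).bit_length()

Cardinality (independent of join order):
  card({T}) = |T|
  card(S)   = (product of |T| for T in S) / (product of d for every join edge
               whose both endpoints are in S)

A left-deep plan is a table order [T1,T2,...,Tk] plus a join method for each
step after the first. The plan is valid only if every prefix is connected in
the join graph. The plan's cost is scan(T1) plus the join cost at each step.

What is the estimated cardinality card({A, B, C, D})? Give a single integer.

3200

Tables in S: A(80), B(20), C(500), D(400)
Edges inside S: A-C(d=500), A-B(d=2), C-D(d=100)
numerator = 80 * 20 * 500 * 400 = 320000000
denominator = 500 * 2 * 100 = 100000
card(S) = 320000000 / 100000 = 3200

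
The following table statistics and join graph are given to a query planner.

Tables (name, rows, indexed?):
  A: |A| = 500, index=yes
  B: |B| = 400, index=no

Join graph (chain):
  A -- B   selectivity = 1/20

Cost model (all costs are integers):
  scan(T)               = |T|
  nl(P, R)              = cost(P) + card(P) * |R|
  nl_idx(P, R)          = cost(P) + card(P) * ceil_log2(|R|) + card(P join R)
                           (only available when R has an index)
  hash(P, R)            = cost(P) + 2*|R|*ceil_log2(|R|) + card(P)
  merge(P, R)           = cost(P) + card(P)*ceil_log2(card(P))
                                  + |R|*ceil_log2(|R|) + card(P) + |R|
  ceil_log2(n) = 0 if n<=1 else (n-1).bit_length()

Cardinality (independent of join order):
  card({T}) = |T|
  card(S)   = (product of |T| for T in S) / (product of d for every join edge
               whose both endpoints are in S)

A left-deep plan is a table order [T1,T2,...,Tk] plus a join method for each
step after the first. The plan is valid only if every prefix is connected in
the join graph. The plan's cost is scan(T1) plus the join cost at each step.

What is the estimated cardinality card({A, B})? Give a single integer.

10000

Tables in S: A(500), B(400)
Edges inside S: A-B(d=20)
numerator = 500 * 400 = 200000
denominator = 20 = 20
card(S) = 200000 / 20 = 10000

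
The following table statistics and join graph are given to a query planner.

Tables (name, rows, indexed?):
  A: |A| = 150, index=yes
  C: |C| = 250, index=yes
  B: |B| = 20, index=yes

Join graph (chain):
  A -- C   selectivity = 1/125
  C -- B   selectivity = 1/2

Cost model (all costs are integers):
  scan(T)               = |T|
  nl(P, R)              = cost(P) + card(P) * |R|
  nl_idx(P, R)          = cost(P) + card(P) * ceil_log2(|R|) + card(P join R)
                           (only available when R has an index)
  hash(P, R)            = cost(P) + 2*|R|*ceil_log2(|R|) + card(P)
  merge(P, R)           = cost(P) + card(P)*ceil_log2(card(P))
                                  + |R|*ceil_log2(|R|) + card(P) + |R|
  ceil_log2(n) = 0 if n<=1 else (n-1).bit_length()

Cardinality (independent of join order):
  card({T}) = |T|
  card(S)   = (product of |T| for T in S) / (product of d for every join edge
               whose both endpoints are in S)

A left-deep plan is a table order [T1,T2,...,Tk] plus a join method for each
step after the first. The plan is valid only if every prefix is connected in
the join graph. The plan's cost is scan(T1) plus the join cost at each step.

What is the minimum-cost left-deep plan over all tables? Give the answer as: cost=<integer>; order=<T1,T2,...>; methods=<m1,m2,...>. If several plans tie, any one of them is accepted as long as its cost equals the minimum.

cost=2150; order=A,C,B; methods=nl_idx,hash

Selinger DP (subsets sized 1..n):
  {A}: scan cost=150, card=150
  {C}: scan cost=250, card=250
  {B}: scan cost=20, card=20
  {AC}: card=300; try (C,nl_idx)→1650, (A,nl_idx)→2550, (A,hash)→2900, (C,merge)→3750, (A,merge)→3850, (C,hash)→4300 …(+2); best=1650 via (C,nl_idx)
  {BC}: card=2500; try (B,hash)→700, (C,merge)→2390, (B,merge)→2620, (C,nl_idx)→2680, (B,nl_idx)→4000, (C,hash)→4040 …(+2); best=700 via (B,hash)
  {ABC}: card=3000; try (B,hash)→2150, (B,merge)→4770, (A,hash)→5600, (B,nl_idx)→6150, (B,nl)→7650, (A,nl_idx)→23700 …(+2); best=2150 via (B,hash)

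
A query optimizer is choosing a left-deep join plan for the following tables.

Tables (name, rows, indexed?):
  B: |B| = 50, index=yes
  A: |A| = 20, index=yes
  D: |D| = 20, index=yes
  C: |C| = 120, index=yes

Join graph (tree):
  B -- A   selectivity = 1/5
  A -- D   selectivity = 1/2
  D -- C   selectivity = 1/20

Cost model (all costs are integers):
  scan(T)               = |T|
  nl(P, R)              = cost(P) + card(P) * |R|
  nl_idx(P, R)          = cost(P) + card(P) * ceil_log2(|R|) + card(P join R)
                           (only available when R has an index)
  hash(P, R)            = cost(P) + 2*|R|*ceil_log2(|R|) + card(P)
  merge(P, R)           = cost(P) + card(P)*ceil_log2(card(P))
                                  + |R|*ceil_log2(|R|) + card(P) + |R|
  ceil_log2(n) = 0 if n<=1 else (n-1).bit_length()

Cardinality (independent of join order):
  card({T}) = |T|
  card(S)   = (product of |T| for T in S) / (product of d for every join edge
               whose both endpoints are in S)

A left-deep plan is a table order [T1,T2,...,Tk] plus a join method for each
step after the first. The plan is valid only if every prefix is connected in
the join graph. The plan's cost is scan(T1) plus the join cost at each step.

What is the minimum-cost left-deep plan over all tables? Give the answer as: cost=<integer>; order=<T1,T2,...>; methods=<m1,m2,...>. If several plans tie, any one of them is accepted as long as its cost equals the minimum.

Selinger DP (subsets sized 1..n):
  {B}: scan cost=50, card=50
  {A}: scan cost=20, card=20
  {D}: scan cost=20, card=20
  {C}: scan cost=120, card=120
  {AB}: card=200; try (A,hash)→300, (B,nl_idx)→340, (B,merge)→490, (A,nl_idx)→500, (A,merge)→520, (B,hash)→640 …(+2); best=300 via (A,hash)
  {AD}: card=200; try (D,hash)→240, (A,hash)→240, (D,merge)→260, (A,merge)→260, (D,nl_idx)→320, (A,nl_idx)→320 …(+2); best=240 via (D,hash)
  {CD}: card=120; try (C,nl_idx)→280, (D,hash)→440, (D,nl_idx)→840, (C,merge)→1100, (D,merge)→1200, (C,hash)→1720 …(+2); best=280 via (C,nl_idx)
  {ABD}: card=2000; try (D,hash)→700, (B,hash)→1040, (D,merge)→2220, (B,merge)→2390, (D,nl_idx)→3300, (B,nl_idx)→3440 …(+2); best=700 via (D,hash)
  {ACD}: card=1200; try (A,hash)→600, (A,merge)→1360, (A,nl_idx)→2080, (C,hash)→2120, (A,nl)→2680, (C,nl_idx)→2840 …(+2); best=600 via (A,hash)
  {ABCD}: card=12000; try (B,hash)→2400, (C,hash)→4380, (B,merge)→15350, (B,nl_idx)→19800, (C,merge)→25660, (C,nl_idx)→26700 …(+2); best=2400 via (B,hash)

cost=2400; order=D,C,A,B; methods=nl_idx,hash,hash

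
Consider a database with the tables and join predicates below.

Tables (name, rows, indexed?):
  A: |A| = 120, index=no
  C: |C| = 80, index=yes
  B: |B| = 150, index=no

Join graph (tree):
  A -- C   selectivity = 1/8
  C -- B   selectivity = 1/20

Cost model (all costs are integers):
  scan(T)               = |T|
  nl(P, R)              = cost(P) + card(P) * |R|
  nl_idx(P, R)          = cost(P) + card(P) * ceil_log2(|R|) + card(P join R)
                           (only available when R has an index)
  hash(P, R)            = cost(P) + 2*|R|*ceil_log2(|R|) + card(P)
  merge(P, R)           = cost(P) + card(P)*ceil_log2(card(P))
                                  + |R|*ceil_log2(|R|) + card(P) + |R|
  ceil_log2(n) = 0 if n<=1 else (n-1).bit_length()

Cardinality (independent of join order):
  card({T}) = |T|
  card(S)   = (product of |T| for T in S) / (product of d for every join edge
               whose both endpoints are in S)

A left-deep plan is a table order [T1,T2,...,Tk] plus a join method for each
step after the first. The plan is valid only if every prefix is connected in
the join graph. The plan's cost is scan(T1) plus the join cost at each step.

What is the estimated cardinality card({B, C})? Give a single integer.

Tables in S: B(150), C(80)
Edges inside S: C-B(d=20)
numerator = 150 * 80 = 12000
denominator = 20 = 20
card(S) = 12000 / 20 = 600

600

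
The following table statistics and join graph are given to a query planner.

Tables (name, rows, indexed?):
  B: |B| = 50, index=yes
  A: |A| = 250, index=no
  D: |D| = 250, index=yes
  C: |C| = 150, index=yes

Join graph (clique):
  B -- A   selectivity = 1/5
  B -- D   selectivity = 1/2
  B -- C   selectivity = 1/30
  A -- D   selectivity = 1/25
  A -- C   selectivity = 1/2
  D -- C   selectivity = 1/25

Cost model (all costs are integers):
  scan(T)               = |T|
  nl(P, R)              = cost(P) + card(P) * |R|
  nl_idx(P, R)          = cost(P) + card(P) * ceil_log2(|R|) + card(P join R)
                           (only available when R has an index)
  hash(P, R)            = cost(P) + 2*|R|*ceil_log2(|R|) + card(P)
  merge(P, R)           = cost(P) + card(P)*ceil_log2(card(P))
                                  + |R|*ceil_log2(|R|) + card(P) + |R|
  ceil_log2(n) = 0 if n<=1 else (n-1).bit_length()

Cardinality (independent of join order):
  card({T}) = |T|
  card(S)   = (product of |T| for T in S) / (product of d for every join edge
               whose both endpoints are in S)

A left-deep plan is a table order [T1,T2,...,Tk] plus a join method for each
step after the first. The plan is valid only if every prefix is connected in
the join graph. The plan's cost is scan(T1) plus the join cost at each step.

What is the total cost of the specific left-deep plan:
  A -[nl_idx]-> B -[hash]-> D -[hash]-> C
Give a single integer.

25650

step 1: scan A: cost=250, card=250
step 2: join B via nl_idx
    card(P join B) = 250*50/(5) = 2500
    cost = 250 + 250*6 + 2500 = 4250
step 3: join D via hash
    card(P join D) = 2500*250/(2*25) = 12500
    cost = 4250 + 2*250*8 + 2500 = 10750
step 4: join C via hash
    card(P join C) = 12500*150/(30*2*25) = 1250
    cost = 10750 + 2*150*8 + 12500 = 25650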